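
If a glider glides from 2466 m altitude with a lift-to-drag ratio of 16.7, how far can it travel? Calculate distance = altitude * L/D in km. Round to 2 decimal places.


Step 1: Glide distance = altitude * L/D = 2466 * 16.7 = 41182.2 m
Step 2: Convert to km: 41182.2 / 1000 = 41.18 km

41.18


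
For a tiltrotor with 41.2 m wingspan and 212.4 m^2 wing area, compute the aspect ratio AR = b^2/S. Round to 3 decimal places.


Step 1: b^2 = 41.2^2 = 1697.44
Step 2: AR = 1697.44 / 212.4 = 7.992

7.992


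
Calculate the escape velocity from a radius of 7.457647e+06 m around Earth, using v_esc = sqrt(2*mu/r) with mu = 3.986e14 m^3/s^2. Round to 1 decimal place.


Step 1: 2*mu/r = 2 * 3.986e14 / 7.457647e+06 = 106896987.7496
Step 2: v_esc = sqrt(106896987.7496) = 10339.1 m/s

10339.1


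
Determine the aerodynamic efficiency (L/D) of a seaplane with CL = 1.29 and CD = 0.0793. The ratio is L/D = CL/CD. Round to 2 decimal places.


Step 1: L/D = CL / CD = 1.29 / 0.0793
Step 2: L/D = 16.27

16.27


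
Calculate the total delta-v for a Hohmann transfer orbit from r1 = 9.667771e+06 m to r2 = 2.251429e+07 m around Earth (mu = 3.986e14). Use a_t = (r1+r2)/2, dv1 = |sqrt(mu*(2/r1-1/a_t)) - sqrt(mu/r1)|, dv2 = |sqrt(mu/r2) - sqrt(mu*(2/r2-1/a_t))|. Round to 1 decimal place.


Step 1: Transfer semi-major axis a_t = (9.667771e+06 + 2.251429e+07) / 2 = 1.609103e+07 m
Step 2: v1 (circular at r1) = sqrt(mu/r1) = 6421.04 m/s
Step 3: v_t1 = sqrt(mu*(2/r1 - 1/a_t)) = 7595.26 m/s
Step 4: dv1 = |7595.26 - 6421.04| = 1174.22 m/s
Step 5: v2 (circular at r2) = 4207.65 m/s, v_t2 = 3261.45 m/s
Step 6: dv2 = |4207.65 - 3261.45| = 946.2 m/s
Step 7: Total delta-v = 1174.22 + 946.2 = 2120.4 m/s

2120.4


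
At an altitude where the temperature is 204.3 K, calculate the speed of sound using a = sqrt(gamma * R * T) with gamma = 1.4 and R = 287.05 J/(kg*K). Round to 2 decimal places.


Step 1: gamma * R * T = 1.4 * 287.05 * 204.3 = 82102.041
Step 2: a = sqrt(82102.041) = 286.53 m/s

286.53


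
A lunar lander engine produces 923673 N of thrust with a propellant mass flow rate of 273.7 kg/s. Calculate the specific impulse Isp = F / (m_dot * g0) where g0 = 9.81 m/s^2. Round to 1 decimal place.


Step 1: m_dot * g0 = 273.7 * 9.81 = 2685.0
Step 2: Isp = 923673 / 2685.0 = 344.0 s

344.0


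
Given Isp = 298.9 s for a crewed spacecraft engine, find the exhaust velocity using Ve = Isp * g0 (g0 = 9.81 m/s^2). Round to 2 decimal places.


Step 1: Ve = Isp * g0 = 298.9 * 9.81
Step 2: Ve = 2932.21 m/s

2932.21


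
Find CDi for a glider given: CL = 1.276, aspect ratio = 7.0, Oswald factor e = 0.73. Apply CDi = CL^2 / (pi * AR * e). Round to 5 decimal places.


Step 1: CL^2 = 1.276^2 = 1.628176
Step 2: pi * AR * e = 3.14159 * 7.0 * 0.73 = 16.053538
Step 3: CDi = 1.628176 / 16.053538 = 0.10142

0.10142


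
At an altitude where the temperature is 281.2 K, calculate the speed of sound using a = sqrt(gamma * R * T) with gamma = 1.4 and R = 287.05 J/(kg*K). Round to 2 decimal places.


Step 1: gamma * R * T = 1.4 * 287.05 * 281.2 = 113005.844
Step 2: a = sqrt(113005.844) = 336.16 m/s

336.16


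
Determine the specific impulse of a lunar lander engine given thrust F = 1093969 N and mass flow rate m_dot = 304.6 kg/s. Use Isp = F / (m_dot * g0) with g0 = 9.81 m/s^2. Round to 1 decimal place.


Step 1: m_dot * g0 = 304.6 * 9.81 = 2988.13
Step 2: Isp = 1093969 / 2988.13 = 366.1 s

366.1


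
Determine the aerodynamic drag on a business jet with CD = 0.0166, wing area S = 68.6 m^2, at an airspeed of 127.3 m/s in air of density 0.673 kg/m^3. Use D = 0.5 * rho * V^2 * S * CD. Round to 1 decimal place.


Step 1: Dynamic pressure q = 0.5 * 0.673 * 127.3^2 = 5453.0801 Pa
Step 2: Drag D = q * S * CD = 5453.0801 * 68.6 * 0.0166
Step 3: D = 6209.7 N

6209.7


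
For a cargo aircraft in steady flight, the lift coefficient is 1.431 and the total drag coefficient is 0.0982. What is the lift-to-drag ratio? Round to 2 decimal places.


Step 1: L/D = CL / CD = 1.431 / 0.0982
Step 2: L/D = 14.57

14.57


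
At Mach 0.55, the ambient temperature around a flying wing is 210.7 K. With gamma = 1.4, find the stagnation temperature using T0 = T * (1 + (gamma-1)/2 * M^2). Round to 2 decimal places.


Step 1: (gamma-1)/2 = 0.2
Step 2: M^2 = 0.3025
Step 3: 1 + 0.2 * 0.3025 = 1.0605
Step 4: T0 = 210.7 * 1.0605 = 223.45 K

223.45


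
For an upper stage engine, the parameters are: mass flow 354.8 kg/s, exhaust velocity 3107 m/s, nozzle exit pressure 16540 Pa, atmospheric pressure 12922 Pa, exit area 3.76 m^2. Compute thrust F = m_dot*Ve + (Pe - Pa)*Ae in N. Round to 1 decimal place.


Step 1: Momentum thrust = m_dot * Ve = 354.8 * 3107 = 1102363.6 N
Step 2: Pressure thrust = (Pe - Pa) * Ae = (16540 - 12922) * 3.76 = 13603.68 N
Step 3: Total thrust F = 1102363.6 + 13603.68 = 1115967.3 N

1115967.3


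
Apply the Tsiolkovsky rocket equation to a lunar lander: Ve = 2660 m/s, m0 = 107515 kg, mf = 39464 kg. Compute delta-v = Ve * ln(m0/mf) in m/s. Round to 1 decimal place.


Step 1: Mass ratio m0/mf = 107515 / 39464 = 2.724382
Step 2: ln(2.724382) = 1.002242
Step 3: delta-v = 2660 * 1.002242 = 2666.0 m/s

2666.0


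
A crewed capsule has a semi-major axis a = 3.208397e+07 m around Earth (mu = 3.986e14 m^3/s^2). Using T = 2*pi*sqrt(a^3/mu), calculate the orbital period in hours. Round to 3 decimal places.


Step 1: a^3 / mu = 3.302663e+22 / 3.986e14 = 8.285658e+07
Step 2: sqrt(8.285658e+07) = 9102.5591 s
Step 3: T = 2*pi * 9102.5591 = 57193.07 s
Step 4: T in hours = 57193.07 / 3600 = 15.887 hours

15.887


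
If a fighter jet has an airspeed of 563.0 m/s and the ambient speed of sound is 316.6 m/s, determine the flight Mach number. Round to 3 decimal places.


Step 1: M = V / a = 563.0 / 316.6
Step 2: M = 1.778

1.778


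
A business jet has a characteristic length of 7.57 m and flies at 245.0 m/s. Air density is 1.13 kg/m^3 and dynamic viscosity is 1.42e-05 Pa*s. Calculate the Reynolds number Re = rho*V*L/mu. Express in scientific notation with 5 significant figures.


Step 1: Numerator = rho * V * L = 1.13 * 245.0 * 7.57 = 2095.7545
Step 2: Re = 2095.7545 / 1.42e-05
Step 3: Re = 1.4759e+08

1.4759e+08


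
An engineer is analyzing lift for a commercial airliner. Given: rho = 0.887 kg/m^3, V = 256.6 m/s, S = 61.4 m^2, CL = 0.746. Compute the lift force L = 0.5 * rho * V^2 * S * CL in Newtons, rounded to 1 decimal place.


Step 1: Calculate dynamic pressure q = 0.5 * 0.887 * 256.6^2 = 0.5 * 0.887 * 65843.56 = 29201.6189 Pa
Step 2: Multiply by wing area and lift coefficient: L = 29201.6189 * 61.4 * 0.746
Step 3: L = 1792979.398 * 0.746 = 1337562.6 N

1337562.6


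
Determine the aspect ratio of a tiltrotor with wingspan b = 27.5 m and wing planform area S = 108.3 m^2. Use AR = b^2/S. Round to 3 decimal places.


Step 1: b^2 = 27.5^2 = 756.25
Step 2: AR = 756.25 / 108.3 = 6.983

6.983


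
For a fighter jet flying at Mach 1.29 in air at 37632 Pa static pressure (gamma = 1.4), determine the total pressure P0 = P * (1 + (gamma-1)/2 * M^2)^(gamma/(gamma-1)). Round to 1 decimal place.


Step 1: (gamma-1)/2 * M^2 = 0.2 * 1.6641 = 0.33282
Step 2: 1 + 0.33282 = 1.33282
Step 3: Exponent gamma/(gamma-1) = 3.5
Step 4: P0 = 37632 * 1.33282^3.5 = 102862.6 Pa

102862.6


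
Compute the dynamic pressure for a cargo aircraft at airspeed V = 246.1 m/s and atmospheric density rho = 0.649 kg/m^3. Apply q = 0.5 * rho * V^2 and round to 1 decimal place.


Step 1: V^2 = 246.1^2 = 60565.21
Step 2: q = 0.5 * 0.649 * 60565.21
Step 3: q = 19653.4 Pa

19653.4


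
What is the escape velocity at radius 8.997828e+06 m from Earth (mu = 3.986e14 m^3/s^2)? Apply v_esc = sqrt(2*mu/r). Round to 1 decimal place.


Step 1: 2*mu/r = 2 * 3.986e14 / 8.997828e+06 = 88599159.7083
Step 2: v_esc = sqrt(88599159.7083) = 9412.7 m/s

9412.7


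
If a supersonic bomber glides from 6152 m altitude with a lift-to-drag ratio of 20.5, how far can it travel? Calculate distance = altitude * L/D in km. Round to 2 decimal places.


Step 1: Glide distance = altitude * L/D = 6152 * 20.5 = 126116.0 m
Step 2: Convert to km: 126116.0 / 1000 = 126.12 km

126.12


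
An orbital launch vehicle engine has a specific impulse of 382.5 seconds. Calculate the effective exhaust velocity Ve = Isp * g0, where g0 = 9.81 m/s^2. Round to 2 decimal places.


Step 1: Ve = Isp * g0 = 382.5 * 9.81
Step 2: Ve = 3752.33 m/s

3752.33


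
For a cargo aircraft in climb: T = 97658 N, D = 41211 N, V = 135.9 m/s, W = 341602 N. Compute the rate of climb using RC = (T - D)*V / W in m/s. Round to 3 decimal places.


Step 1: Excess thrust = T - D = 97658 - 41211 = 56447 N
Step 2: Excess power = 56447 * 135.9 = 7671147.3 W
Step 3: RC = 7671147.3 / 341602 = 22.456 m/s

22.456


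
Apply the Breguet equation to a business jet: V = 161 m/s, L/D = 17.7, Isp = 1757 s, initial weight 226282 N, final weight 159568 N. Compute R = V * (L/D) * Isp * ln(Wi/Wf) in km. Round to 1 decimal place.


Step 1: Coefficient = V * (L/D) * Isp = 161 * 17.7 * 1757 = 5006922.9 m
Step 2: Wi/Wf = 226282 / 159568 = 1.418091
Step 3: ln(1.418091) = 0.349312
Step 4: R = 5006922.9 * 0.349312 = 1748977.5 m = 1749.0 km

1749.0


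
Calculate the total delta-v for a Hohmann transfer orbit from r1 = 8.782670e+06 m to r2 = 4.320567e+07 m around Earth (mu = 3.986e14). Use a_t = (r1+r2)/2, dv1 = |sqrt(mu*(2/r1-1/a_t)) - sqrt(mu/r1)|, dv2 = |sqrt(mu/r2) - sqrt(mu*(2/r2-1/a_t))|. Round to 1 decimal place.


Step 1: Transfer semi-major axis a_t = (8.782670e+06 + 4.320567e+07) / 2 = 2.599417e+07 m
Step 2: v1 (circular at r1) = sqrt(mu/r1) = 6736.83 m/s
Step 3: v_t1 = sqrt(mu*(2/r1 - 1/a_t)) = 8685.36 m/s
Step 4: dv1 = |8685.36 - 6736.83| = 1948.53 m/s
Step 5: v2 (circular at r2) = 3037.37 m/s, v_t2 = 1765.52 m/s
Step 6: dv2 = |3037.37 - 1765.52| = 1271.85 m/s
Step 7: Total delta-v = 1948.53 + 1271.85 = 3220.4 m/s

3220.4


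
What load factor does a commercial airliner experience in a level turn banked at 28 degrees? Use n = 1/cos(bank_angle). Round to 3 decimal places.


Step 1: Convert 28 degrees to radians = 0.488692
Step 2: cos(28 deg) = 0.882948
Step 3: n = 1 / 0.882948 = 1.133

1.133


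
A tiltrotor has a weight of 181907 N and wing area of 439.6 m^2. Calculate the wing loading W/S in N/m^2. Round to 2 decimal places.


Step 1: Wing loading = W / S = 181907 / 439.6
Step 2: Wing loading = 413.80 N/m^2

413.80


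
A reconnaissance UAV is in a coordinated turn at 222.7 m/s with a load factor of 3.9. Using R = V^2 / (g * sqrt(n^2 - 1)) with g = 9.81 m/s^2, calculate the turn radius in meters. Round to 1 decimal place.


Step 1: V^2 = 222.7^2 = 49595.29
Step 2: n^2 - 1 = 3.9^2 - 1 = 14.21
Step 3: sqrt(14.21) = 3.769615
Step 4: R = 49595.29 / (9.81 * 3.769615) = 1341.1 m

1341.1


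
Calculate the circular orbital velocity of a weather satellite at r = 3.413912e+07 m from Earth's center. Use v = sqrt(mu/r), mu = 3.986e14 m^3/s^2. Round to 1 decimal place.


Step 1: mu / r = 3.986e14 / 3.413912e+07 = 11675754.9697
Step 2: v = sqrt(11675754.9697) = 3417.0 m/s

3417.0


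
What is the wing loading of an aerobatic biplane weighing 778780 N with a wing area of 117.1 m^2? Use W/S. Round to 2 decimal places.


Step 1: Wing loading = W / S = 778780 / 117.1
Step 2: Wing loading = 6650.56 N/m^2

6650.56


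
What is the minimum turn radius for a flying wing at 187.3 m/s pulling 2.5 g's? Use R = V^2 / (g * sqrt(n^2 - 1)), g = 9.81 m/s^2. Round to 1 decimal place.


Step 1: V^2 = 187.3^2 = 35081.29
Step 2: n^2 - 1 = 2.5^2 - 1 = 5.25
Step 3: sqrt(5.25) = 2.291288
Step 4: R = 35081.29 / (9.81 * 2.291288) = 1560.7 m

1560.7


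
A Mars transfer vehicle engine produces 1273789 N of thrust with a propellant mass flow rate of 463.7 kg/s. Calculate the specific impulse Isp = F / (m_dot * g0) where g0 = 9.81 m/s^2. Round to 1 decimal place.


Step 1: m_dot * g0 = 463.7 * 9.81 = 4548.9
Step 2: Isp = 1273789 / 4548.9 = 280.0 s

280.0


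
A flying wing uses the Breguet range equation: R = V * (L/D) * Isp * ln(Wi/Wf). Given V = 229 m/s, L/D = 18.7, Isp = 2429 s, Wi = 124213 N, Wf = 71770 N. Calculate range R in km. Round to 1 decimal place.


Step 1: Coefficient = V * (L/D) * Isp = 229 * 18.7 * 2429 = 10401706.7 m
Step 2: Wi/Wf = 124213 / 71770 = 1.730709
Step 3: ln(1.730709) = 0.548531
Step 4: R = 10401706.7 * 0.548531 = 5705661.4 m = 5705.7 km

5705.7


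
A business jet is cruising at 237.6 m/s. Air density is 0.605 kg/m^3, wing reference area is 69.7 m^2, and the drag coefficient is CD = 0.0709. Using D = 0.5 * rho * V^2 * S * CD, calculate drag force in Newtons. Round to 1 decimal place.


Step 1: Dynamic pressure q = 0.5 * 0.605 * 237.6^2 = 17077.2624 Pa
Step 2: Drag D = q * S * CD = 17077.2624 * 69.7 * 0.0709
Step 3: D = 84391.2 N

84391.2


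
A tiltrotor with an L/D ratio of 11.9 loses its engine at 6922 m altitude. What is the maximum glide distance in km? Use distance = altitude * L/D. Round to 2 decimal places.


Step 1: Glide distance = altitude * L/D = 6922 * 11.9 = 82371.8 m
Step 2: Convert to km: 82371.8 / 1000 = 82.37 km

82.37


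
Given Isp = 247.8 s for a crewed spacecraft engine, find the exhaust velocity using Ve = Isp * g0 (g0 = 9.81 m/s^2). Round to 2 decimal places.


Step 1: Ve = Isp * g0 = 247.8 * 9.81
Step 2: Ve = 2430.92 m/s

2430.92


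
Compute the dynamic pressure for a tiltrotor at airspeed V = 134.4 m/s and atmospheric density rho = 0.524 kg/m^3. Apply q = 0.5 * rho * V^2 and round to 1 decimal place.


Step 1: V^2 = 134.4^2 = 18063.36
Step 2: q = 0.5 * 0.524 * 18063.36
Step 3: q = 4732.6 Pa

4732.6


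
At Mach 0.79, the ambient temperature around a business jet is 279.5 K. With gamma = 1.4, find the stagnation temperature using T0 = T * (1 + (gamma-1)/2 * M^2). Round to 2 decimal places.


Step 1: (gamma-1)/2 = 0.2
Step 2: M^2 = 0.6241
Step 3: 1 + 0.2 * 0.6241 = 1.12482
Step 4: T0 = 279.5 * 1.12482 = 314.39 K

314.39


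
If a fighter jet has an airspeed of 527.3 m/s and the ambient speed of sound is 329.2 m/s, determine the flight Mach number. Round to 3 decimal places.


Step 1: M = V / a = 527.3 / 329.2
Step 2: M = 1.602

1.602


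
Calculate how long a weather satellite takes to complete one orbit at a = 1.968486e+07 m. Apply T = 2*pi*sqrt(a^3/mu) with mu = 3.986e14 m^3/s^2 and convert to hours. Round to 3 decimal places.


Step 1: a^3 / mu = 7.627759e+21 / 3.986e14 = 1.913638e+07
Step 2: sqrt(1.913638e+07) = 4374.5144 s
Step 3: T = 2*pi * 4374.5144 = 27485.88 s
Step 4: T in hours = 27485.88 / 3600 = 7.635 hours

7.635


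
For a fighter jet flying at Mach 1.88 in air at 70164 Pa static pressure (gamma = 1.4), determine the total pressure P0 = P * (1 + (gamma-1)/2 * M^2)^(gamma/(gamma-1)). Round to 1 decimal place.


Step 1: (gamma-1)/2 * M^2 = 0.2 * 3.5344 = 0.70688
Step 2: 1 + 0.70688 = 1.70688
Step 3: Exponent gamma/(gamma-1) = 3.5
Step 4: P0 = 70164 * 1.70688^3.5 = 455853.0 Pa

455853.0


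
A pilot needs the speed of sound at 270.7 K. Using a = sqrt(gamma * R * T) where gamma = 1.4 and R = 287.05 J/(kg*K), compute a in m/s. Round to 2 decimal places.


Step 1: gamma * R * T = 1.4 * 287.05 * 270.7 = 108786.209
Step 2: a = sqrt(108786.209) = 329.83 m/s

329.83


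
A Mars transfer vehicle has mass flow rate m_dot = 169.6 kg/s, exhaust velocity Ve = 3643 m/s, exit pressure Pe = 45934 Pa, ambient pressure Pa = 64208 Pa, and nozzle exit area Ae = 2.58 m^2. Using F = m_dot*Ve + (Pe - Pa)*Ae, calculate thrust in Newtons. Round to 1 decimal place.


Step 1: Momentum thrust = m_dot * Ve = 169.6 * 3643 = 617852.8 N
Step 2: Pressure thrust = (Pe - Pa) * Ae = (45934 - 64208) * 2.58 = -47146.92 N
Step 3: Total thrust F = 617852.8 + -47146.92 = 570705.9 N

570705.9


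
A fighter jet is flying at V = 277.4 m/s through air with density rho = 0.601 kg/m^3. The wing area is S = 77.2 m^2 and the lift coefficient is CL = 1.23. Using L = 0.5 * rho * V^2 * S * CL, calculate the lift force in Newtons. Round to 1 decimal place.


Step 1: Calculate dynamic pressure q = 0.5 * 0.601 * 277.4^2 = 0.5 * 0.601 * 76950.76 = 23123.7034 Pa
Step 2: Multiply by wing area and lift coefficient: L = 23123.7034 * 77.2 * 1.23
Step 3: L = 1785149.9009 * 1.23 = 2195734.4 N

2195734.4


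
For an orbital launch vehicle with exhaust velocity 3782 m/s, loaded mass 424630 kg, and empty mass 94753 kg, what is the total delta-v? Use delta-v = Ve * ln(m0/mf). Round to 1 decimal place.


Step 1: Mass ratio m0/mf = 424630 / 94753 = 4.481441
Step 2: ln(4.481441) = 1.499945
Step 3: delta-v = 3782 * 1.499945 = 5672.8 m/s

5672.8


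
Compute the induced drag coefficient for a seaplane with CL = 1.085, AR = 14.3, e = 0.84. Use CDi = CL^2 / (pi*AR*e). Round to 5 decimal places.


Step 1: CL^2 = 1.085^2 = 1.177225
Step 2: pi * AR * e = 3.14159 * 14.3 * 0.84 = 37.736811
Step 3: CDi = 1.177225 / 37.736811 = 0.03120

0.03120


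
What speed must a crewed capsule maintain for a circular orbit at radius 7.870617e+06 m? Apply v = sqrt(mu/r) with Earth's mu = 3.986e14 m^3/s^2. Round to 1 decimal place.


Step 1: mu / r = 3.986e14 / 7.870617e+06 = 50644060.0527
Step 2: v = sqrt(50644060.0527) = 7116.5 m/s

7116.5


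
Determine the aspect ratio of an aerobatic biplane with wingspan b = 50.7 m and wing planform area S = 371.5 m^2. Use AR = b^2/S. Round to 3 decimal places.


Step 1: b^2 = 50.7^2 = 2570.49
Step 2: AR = 2570.49 / 371.5 = 6.919

6.919


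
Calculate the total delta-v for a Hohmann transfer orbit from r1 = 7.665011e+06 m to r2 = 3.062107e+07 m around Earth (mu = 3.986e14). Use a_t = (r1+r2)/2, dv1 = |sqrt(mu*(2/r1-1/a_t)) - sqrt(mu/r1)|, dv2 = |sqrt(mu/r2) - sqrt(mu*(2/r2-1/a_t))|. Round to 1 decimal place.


Step 1: Transfer semi-major axis a_t = (7.665011e+06 + 3.062107e+07) / 2 = 1.914304e+07 m
Step 2: v1 (circular at r1) = sqrt(mu/r1) = 7211.28 m/s
Step 3: v_t1 = sqrt(mu*(2/r1 - 1/a_t)) = 9120.46 m/s
Step 4: dv1 = |9120.46 - 7211.28| = 1909.19 m/s
Step 5: v2 (circular at r2) = 3607.93 m/s, v_t2 = 2283.02 m/s
Step 6: dv2 = |3607.93 - 2283.02| = 1324.91 m/s
Step 7: Total delta-v = 1909.19 + 1324.91 = 3234.1 m/s

3234.1


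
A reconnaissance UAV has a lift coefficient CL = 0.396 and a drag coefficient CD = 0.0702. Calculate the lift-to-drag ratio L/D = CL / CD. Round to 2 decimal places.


Step 1: L/D = CL / CD = 0.396 / 0.0702
Step 2: L/D = 5.64

5.64


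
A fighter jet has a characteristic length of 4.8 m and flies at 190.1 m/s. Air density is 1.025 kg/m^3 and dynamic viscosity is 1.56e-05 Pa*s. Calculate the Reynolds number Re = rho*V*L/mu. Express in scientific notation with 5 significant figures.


Step 1: Numerator = rho * V * L = 1.025 * 190.1 * 4.8 = 935.292
Step 2: Re = 935.292 / 1.56e-05
Step 3: Re = 5.9955e+07

5.9955e+07


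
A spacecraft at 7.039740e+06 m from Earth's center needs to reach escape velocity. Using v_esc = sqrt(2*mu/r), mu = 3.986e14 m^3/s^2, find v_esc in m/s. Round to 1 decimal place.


Step 1: 2*mu/r = 2 * 3.986e14 / 7.039740e+06 = 113242818.6268
Step 2: v_esc = sqrt(113242818.6268) = 10641.6 m/s

10641.6


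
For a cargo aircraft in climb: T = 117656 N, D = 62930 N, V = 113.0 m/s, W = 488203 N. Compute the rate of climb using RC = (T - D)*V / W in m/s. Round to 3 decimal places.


Step 1: Excess thrust = T - D = 117656 - 62930 = 54726 N
Step 2: Excess power = 54726 * 113.0 = 6184038.0 W
Step 3: RC = 6184038.0 / 488203 = 12.667 m/s

12.667


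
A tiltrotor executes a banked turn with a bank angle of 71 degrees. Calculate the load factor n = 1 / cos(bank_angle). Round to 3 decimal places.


Step 1: Convert 71 degrees to radians = 1.239184
Step 2: cos(71 deg) = 0.325568
Step 3: n = 1 / 0.325568 = 3.072

3.072


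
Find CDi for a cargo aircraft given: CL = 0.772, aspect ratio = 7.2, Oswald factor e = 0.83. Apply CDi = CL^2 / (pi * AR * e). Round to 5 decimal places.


Step 1: CL^2 = 0.772^2 = 0.595984
Step 2: pi * AR * e = 3.14159 * 7.2 * 0.83 = 18.774158
Step 3: CDi = 0.595984 / 18.774158 = 0.03174

0.03174


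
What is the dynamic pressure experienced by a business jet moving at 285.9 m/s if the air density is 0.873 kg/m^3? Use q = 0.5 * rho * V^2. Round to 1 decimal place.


Step 1: V^2 = 285.9^2 = 81738.81
Step 2: q = 0.5 * 0.873 * 81738.81
Step 3: q = 35679.0 Pa

35679.0


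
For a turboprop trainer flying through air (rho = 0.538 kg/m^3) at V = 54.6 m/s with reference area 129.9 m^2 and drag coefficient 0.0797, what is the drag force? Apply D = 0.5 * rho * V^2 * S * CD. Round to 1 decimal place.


Step 1: Dynamic pressure q = 0.5 * 0.538 * 54.6^2 = 801.932 Pa
Step 2: Drag D = q * S * CD = 801.932 * 129.9 * 0.0797
Step 3: D = 8302.4 N

8302.4


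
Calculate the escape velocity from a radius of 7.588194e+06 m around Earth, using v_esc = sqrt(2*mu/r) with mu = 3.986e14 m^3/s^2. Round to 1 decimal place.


Step 1: 2*mu/r = 2 * 3.986e14 / 7.588194e+06 = 105057936.0517
Step 2: v_esc = sqrt(105057936.0517) = 10249.8 m/s

10249.8


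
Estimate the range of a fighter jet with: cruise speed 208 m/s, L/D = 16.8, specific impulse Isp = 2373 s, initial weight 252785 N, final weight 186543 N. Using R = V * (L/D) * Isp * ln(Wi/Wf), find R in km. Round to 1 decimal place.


Step 1: Coefficient = V * (L/D) * Isp = 208 * 16.8 * 2373 = 8292211.2 m
Step 2: Wi/Wf = 252785 / 186543 = 1.355103
Step 3: ln(1.355103) = 0.303878
Step 4: R = 8292211.2 * 0.303878 = 2519816.8 m = 2519.8 km

2519.8


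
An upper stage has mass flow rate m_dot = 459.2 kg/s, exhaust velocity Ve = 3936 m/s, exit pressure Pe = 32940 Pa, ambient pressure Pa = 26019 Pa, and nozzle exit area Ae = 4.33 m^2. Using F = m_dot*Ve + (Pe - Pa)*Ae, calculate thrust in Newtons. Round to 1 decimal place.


Step 1: Momentum thrust = m_dot * Ve = 459.2 * 3936 = 1807411.2 N
Step 2: Pressure thrust = (Pe - Pa) * Ae = (32940 - 26019) * 4.33 = 29967.93 N
Step 3: Total thrust F = 1807411.2 + 29967.93 = 1837379.1 N

1837379.1


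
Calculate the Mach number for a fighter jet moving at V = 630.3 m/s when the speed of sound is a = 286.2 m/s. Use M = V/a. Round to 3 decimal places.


Step 1: M = V / a = 630.3 / 286.2
Step 2: M = 2.202

2.202


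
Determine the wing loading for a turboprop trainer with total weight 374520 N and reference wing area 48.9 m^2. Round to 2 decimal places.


Step 1: Wing loading = W / S = 374520 / 48.9
Step 2: Wing loading = 7658.90 N/m^2

7658.90


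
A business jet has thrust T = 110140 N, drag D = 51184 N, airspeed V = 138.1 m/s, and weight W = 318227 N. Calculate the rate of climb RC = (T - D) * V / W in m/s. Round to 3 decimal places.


Step 1: Excess thrust = T - D = 110140 - 51184 = 58956 N
Step 2: Excess power = 58956 * 138.1 = 8141823.6 W
Step 3: RC = 8141823.6 / 318227 = 25.585 m/s

25.585


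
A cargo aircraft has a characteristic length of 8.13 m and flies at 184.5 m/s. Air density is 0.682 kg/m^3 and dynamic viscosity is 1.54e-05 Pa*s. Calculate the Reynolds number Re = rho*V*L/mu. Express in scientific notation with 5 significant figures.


Step 1: Numerator = rho * V * L = 0.682 * 184.5 * 8.13 = 1022.98977
Step 2: Re = 1022.98977 / 1.54e-05
Step 3: Re = 6.6428e+07

6.6428e+07


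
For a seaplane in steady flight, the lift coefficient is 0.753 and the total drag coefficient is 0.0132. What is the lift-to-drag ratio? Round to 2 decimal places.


Step 1: L/D = CL / CD = 0.753 / 0.0132
Step 2: L/D = 57.05

57.05


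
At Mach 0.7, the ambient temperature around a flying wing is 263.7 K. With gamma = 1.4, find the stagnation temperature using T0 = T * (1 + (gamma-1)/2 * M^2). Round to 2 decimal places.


Step 1: (gamma-1)/2 = 0.2
Step 2: M^2 = 0.49
Step 3: 1 + 0.2 * 0.49 = 1.098
Step 4: T0 = 263.7 * 1.098 = 289.54 K

289.54


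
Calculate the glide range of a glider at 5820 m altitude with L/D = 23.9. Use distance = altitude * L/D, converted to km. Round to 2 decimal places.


Step 1: Glide distance = altitude * L/D = 5820 * 23.9 = 139098.0 m
Step 2: Convert to km: 139098.0 / 1000 = 139.10 km

139.10


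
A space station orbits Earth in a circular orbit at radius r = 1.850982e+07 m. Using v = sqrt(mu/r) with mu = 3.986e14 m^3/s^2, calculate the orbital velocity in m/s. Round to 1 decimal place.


Step 1: mu / r = 3.986e14 / 1.850982e+07 = 21534515.1925
Step 2: v = sqrt(21534515.1925) = 4640.5 m/s

4640.5


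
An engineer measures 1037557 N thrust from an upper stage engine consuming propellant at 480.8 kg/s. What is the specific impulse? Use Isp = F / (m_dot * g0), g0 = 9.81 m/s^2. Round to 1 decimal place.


Step 1: m_dot * g0 = 480.8 * 9.81 = 4716.65
Step 2: Isp = 1037557 / 4716.65 = 220.0 s

220.0


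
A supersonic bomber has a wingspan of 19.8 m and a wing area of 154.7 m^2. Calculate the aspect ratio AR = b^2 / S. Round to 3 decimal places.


Step 1: b^2 = 19.8^2 = 392.04
Step 2: AR = 392.04 / 154.7 = 2.534

2.534


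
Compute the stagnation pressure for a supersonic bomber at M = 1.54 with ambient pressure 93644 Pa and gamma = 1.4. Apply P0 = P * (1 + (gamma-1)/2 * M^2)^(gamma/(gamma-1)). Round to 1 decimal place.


Step 1: (gamma-1)/2 * M^2 = 0.2 * 2.3716 = 0.47432
Step 2: 1 + 0.47432 = 1.47432
Step 3: Exponent gamma/(gamma-1) = 3.5
Step 4: P0 = 93644 * 1.47432^3.5 = 364377.1 Pa

364377.1


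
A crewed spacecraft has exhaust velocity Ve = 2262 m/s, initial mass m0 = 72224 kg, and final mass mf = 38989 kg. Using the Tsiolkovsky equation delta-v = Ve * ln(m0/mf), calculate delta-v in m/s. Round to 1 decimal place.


Step 1: Mass ratio m0/mf = 72224 / 38989 = 1.85242
Step 2: ln(1.85242) = 0.616493
Step 3: delta-v = 2262 * 0.616493 = 1394.5 m/s

1394.5


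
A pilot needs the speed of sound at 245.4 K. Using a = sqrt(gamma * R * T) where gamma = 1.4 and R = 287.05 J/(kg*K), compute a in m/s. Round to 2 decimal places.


Step 1: gamma * R * T = 1.4 * 287.05 * 245.4 = 98618.898
Step 2: a = sqrt(98618.898) = 314.04 m/s

314.04


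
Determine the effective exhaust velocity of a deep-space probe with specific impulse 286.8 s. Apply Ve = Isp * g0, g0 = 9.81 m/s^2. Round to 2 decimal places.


Step 1: Ve = Isp * g0 = 286.8 * 9.81
Step 2: Ve = 2813.51 m/s

2813.51


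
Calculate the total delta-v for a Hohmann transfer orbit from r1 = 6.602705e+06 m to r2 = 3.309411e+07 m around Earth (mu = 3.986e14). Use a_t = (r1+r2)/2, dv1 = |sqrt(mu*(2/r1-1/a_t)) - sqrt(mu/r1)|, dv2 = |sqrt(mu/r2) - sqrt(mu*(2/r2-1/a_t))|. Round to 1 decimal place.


Step 1: Transfer semi-major axis a_t = (6.602705e+06 + 3.309411e+07) / 2 = 1.984841e+07 m
Step 2: v1 (circular at r1) = sqrt(mu/r1) = 7769.76 m/s
Step 3: v_t1 = sqrt(mu*(2/r1 - 1/a_t)) = 10032.76 m/s
Step 4: dv1 = |10032.76 - 7769.76| = 2262.99 m/s
Step 5: v2 (circular at r2) = 3470.51 m/s, v_t2 = 2001.67 m/s
Step 6: dv2 = |3470.51 - 2001.67| = 1468.84 m/s
Step 7: Total delta-v = 2262.99 + 1468.84 = 3731.8 m/s

3731.8


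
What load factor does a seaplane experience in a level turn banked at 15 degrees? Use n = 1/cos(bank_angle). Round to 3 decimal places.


Step 1: Convert 15 degrees to radians = 0.261799
Step 2: cos(15 deg) = 0.965926
Step 3: n = 1 / 0.965926 = 1.035

1.035


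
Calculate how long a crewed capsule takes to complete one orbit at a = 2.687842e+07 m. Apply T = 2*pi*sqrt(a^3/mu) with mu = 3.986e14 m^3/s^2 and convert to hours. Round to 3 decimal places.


Step 1: a^3 / mu = 1.941830e+22 / 3.986e14 = 4.871626e+07
Step 2: sqrt(4.871626e+07) = 6979.7032 s
Step 3: T = 2*pi * 6979.7032 = 43854.77 s
Step 4: T in hours = 43854.77 / 3600 = 12.182 hours

12.182


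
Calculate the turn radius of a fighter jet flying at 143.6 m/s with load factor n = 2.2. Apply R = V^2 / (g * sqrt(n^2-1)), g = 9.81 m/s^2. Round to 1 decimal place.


Step 1: V^2 = 143.6^2 = 20620.96
Step 2: n^2 - 1 = 2.2^2 - 1 = 3.84
Step 3: sqrt(3.84) = 1.959592
Step 4: R = 20620.96 / (9.81 * 1.959592) = 1072.7 m

1072.7


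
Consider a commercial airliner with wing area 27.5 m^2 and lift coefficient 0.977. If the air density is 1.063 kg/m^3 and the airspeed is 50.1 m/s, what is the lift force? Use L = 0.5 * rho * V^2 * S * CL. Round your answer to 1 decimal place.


Step 1: Calculate dynamic pressure q = 0.5 * 1.063 * 50.1^2 = 0.5 * 1.063 * 2510.01 = 1334.0703 Pa
Step 2: Multiply by wing area and lift coefficient: L = 1334.0703 * 27.5 * 0.977
Step 3: L = 36686.9337 * 0.977 = 35843.1 N

35843.1


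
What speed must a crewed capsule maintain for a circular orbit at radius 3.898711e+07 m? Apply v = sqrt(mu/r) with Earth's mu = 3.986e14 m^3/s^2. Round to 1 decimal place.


Step 1: mu / r = 3.986e14 / 3.898711e+07 = 10223891.9479
Step 2: v = sqrt(10223891.9479) = 3197.5 m/s

3197.5


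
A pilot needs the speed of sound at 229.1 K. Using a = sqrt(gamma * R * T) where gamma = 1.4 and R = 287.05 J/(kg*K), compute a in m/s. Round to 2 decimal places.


Step 1: gamma * R * T = 1.4 * 287.05 * 229.1 = 92068.417
Step 2: a = sqrt(92068.417) = 303.43 m/s

303.43


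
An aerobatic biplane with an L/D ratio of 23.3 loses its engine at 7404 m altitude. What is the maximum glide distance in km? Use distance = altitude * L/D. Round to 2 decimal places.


Step 1: Glide distance = altitude * L/D = 7404 * 23.3 = 172513.2 m
Step 2: Convert to km: 172513.2 / 1000 = 172.51 km

172.51


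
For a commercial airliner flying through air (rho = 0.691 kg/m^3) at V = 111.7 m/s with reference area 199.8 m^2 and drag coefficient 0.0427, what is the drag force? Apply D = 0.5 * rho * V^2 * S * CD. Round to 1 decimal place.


Step 1: Dynamic pressure q = 0.5 * 0.691 * 111.7^2 = 4310.7655 Pa
Step 2: Drag D = q * S * CD = 4310.7655 * 199.8 * 0.0427
Step 3: D = 36777.1 N

36777.1


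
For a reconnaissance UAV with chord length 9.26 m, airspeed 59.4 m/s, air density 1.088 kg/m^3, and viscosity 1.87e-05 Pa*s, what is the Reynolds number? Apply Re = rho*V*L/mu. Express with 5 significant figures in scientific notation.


Step 1: Numerator = rho * V * L = 1.088 * 59.4 * 9.26 = 598.447872
Step 2: Re = 598.447872 / 1.87e-05
Step 3: Re = 3.2003e+07

3.2003e+07


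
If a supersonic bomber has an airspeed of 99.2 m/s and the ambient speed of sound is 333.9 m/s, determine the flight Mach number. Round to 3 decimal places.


Step 1: M = V / a = 99.2 / 333.9
Step 2: M = 0.297

0.297


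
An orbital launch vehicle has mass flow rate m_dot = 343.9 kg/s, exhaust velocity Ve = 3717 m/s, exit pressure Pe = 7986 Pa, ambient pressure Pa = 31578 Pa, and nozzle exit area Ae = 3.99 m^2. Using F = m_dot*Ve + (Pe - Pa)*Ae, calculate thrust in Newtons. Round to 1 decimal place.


Step 1: Momentum thrust = m_dot * Ve = 343.9 * 3717 = 1278276.3 N
Step 2: Pressure thrust = (Pe - Pa) * Ae = (7986 - 31578) * 3.99 = -94132.08 N
Step 3: Total thrust F = 1278276.3 + -94132.08 = 1184144.2 N

1184144.2


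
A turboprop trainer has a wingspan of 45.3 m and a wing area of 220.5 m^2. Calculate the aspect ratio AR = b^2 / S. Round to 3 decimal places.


Step 1: b^2 = 45.3^2 = 2052.09
Step 2: AR = 2052.09 / 220.5 = 9.307

9.307


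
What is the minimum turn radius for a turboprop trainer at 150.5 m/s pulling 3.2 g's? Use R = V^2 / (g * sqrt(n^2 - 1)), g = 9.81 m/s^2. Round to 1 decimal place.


Step 1: V^2 = 150.5^2 = 22650.25
Step 2: n^2 - 1 = 3.2^2 - 1 = 9.24
Step 3: sqrt(9.24) = 3.039737
Step 4: R = 22650.25 / (9.81 * 3.039737) = 759.6 m

759.6


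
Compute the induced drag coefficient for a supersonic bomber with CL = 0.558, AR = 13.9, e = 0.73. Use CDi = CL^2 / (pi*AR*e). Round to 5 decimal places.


Step 1: CL^2 = 0.558^2 = 0.311364
Step 2: pi * AR * e = 3.14159 * 13.9 * 0.73 = 31.877741
Step 3: CDi = 0.311364 / 31.877741 = 0.00977

0.00977


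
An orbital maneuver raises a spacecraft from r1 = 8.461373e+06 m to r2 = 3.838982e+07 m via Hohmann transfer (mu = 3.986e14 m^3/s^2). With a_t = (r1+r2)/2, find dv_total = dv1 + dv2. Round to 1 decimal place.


Step 1: Transfer semi-major axis a_t = (8.461373e+06 + 3.838982e+07) / 2 = 2.342560e+07 m
Step 2: v1 (circular at r1) = sqrt(mu/r1) = 6863.54 m/s
Step 3: v_t1 = sqrt(mu*(2/r1 - 1/a_t)) = 8786.4 m/s
Step 4: dv1 = |8786.4 - 6863.54| = 1922.86 m/s
Step 5: v2 (circular at r2) = 3222.26 m/s, v_t2 = 1936.58 m/s
Step 6: dv2 = |3222.26 - 1936.58| = 1285.68 m/s
Step 7: Total delta-v = 1922.86 + 1285.68 = 3208.5 m/s

3208.5


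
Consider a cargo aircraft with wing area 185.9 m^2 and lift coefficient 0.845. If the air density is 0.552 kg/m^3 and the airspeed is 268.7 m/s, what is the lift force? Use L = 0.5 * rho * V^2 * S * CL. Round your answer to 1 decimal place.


Step 1: Calculate dynamic pressure q = 0.5 * 0.552 * 268.7^2 = 0.5 * 0.552 * 72199.69 = 19927.1144 Pa
Step 2: Multiply by wing area and lift coefficient: L = 19927.1144 * 185.9 * 0.845
Step 3: L = 3704450.5744 * 0.845 = 3130260.7 N

3130260.7


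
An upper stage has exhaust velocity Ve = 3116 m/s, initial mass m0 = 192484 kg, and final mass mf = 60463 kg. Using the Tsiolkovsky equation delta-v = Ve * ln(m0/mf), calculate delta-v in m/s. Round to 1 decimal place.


Step 1: Mass ratio m0/mf = 192484 / 60463 = 3.183501
Step 2: ln(3.183501) = 1.157981
Step 3: delta-v = 3116 * 1.157981 = 3608.3 m/s

3608.3


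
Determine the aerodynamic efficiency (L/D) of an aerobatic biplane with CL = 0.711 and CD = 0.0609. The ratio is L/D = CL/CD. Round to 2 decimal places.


Step 1: L/D = CL / CD = 0.711 / 0.0609
Step 2: L/D = 11.67

11.67


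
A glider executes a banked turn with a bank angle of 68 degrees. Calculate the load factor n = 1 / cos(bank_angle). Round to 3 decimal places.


Step 1: Convert 68 degrees to radians = 1.186824
Step 2: cos(68 deg) = 0.374607
Step 3: n = 1 / 0.374607 = 2.669

2.669


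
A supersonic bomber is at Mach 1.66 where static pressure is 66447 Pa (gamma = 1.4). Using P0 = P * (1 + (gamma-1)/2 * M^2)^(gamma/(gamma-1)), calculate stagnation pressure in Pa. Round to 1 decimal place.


Step 1: (gamma-1)/2 * M^2 = 0.2 * 2.7556 = 0.55112
Step 2: 1 + 0.55112 = 1.55112
Step 3: Exponent gamma/(gamma-1) = 3.5
Step 4: P0 = 66447 * 1.55112^3.5 = 308840.5 Pa

308840.5


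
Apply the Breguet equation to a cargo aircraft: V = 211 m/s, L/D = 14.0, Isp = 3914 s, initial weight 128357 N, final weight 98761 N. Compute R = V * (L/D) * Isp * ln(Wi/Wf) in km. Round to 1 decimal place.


Step 1: Coefficient = V * (L/D) * Isp = 211 * 14.0 * 3914 = 11561956.0 m
Step 2: Wi/Wf = 128357 / 98761 = 1.299673
Step 3: ln(1.299673) = 0.262113
Step 4: R = 11561956.0 * 0.262113 = 3030535.0 m = 3030.5 km

3030.5


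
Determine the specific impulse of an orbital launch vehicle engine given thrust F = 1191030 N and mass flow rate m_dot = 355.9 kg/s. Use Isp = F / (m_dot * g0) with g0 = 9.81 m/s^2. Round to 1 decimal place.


Step 1: m_dot * g0 = 355.9 * 9.81 = 3491.38
Step 2: Isp = 1191030 / 3491.38 = 341.1 s

341.1


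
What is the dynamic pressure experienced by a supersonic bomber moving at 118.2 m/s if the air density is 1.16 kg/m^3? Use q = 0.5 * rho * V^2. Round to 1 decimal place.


Step 1: V^2 = 118.2^2 = 13971.24
Step 2: q = 0.5 * 1.16 * 13971.24
Step 3: q = 8103.3 Pa

8103.3


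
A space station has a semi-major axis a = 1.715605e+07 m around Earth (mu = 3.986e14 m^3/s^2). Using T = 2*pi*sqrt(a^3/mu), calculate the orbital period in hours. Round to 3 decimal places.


Step 1: a^3 / mu = 5.049541e+21 / 3.986e14 = 1.266819e+07
Step 2: sqrt(1.266819e+07) = 3559.2403 s
Step 3: T = 2*pi * 3559.2403 = 22363.37 s
Step 4: T in hours = 22363.37 / 3600 = 6.212 hours

6.212


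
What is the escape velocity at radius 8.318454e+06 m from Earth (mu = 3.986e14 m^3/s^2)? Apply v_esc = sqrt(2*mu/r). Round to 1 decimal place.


Step 1: 2*mu/r = 2 * 3.986e14 / 8.318454e+06 = 95835115.5155
Step 2: v_esc = sqrt(95835115.5155) = 9789.5 m/s

9789.5


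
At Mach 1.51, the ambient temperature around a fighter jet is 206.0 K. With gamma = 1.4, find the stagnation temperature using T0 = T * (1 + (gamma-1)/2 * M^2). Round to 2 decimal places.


Step 1: (gamma-1)/2 = 0.2
Step 2: M^2 = 2.2801
Step 3: 1 + 0.2 * 2.2801 = 1.45602
Step 4: T0 = 206.0 * 1.45602 = 299.94 K

299.94


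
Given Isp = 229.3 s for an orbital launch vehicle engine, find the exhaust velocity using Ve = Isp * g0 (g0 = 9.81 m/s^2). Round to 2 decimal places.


Step 1: Ve = Isp * g0 = 229.3 * 9.81
Step 2: Ve = 2249.43 m/s

2249.43


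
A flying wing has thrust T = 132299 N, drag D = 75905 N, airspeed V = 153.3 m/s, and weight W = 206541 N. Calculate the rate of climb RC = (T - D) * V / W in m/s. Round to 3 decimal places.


Step 1: Excess thrust = T - D = 132299 - 75905 = 56394 N
Step 2: Excess power = 56394 * 153.3 = 8645200.2 W
Step 3: RC = 8645200.2 / 206541 = 41.857 m/s

41.857


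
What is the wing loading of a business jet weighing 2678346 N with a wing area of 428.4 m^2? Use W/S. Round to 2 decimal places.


Step 1: Wing loading = W / S = 2678346 / 428.4
Step 2: Wing loading = 6251.97 N/m^2

6251.97


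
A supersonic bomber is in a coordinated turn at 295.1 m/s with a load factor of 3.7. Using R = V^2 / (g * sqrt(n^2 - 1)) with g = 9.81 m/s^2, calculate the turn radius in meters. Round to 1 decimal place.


Step 1: V^2 = 295.1^2 = 87084.01
Step 2: n^2 - 1 = 3.7^2 - 1 = 12.69
Step 3: sqrt(12.69) = 3.562303
Step 4: R = 87084.01 / (9.81 * 3.562303) = 2491.9 m

2491.9


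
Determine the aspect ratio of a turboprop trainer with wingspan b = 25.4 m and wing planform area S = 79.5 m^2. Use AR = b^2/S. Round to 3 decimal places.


Step 1: b^2 = 25.4^2 = 645.16
Step 2: AR = 645.16 / 79.5 = 8.115

8.115


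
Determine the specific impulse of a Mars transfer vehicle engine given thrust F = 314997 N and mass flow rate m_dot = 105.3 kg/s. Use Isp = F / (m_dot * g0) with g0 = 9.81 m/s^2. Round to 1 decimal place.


Step 1: m_dot * g0 = 105.3 * 9.81 = 1032.99
Step 2: Isp = 314997 / 1032.99 = 304.9 s

304.9


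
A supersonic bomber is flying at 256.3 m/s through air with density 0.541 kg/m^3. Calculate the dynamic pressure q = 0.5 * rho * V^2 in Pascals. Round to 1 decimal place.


Step 1: V^2 = 256.3^2 = 65689.69
Step 2: q = 0.5 * 0.541 * 65689.69
Step 3: q = 17769.1 Pa

17769.1


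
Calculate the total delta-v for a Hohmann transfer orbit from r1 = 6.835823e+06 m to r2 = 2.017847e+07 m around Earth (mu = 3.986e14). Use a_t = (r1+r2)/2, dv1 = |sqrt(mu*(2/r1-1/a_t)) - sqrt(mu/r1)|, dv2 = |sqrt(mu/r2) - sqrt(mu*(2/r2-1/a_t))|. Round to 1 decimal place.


Step 1: Transfer semi-major axis a_t = (6.835823e+06 + 2.017847e+07) / 2 = 1.350715e+07 m
Step 2: v1 (circular at r1) = sqrt(mu/r1) = 7636.13 m/s
Step 3: v_t1 = sqrt(mu*(2/r1 - 1/a_t)) = 9333.31 m/s
Step 4: dv1 = |9333.31 - 7636.13| = 1697.18 m/s
Step 5: v2 (circular at r2) = 4444.52 m/s, v_t2 = 3161.83 m/s
Step 6: dv2 = |4444.52 - 3161.83| = 1282.69 m/s
Step 7: Total delta-v = 1697.18 + 1282.69 = 2979.9 m/s

2979.9


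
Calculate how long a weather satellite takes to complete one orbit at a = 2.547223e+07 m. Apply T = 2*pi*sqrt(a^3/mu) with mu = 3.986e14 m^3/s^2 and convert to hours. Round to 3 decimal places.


Step 1: a^3 / mu = 1.652726e+22 / 3.986e14 = 4.146328e+07
Step 2: sqrt(4.146328e+07) = 6439.1984 s
Step 3: T = 2*pi * 6439.1984 = 40458.68 s
Step 4: T in hours = 40458.68 / 3600 = 11.239 hours

11.239


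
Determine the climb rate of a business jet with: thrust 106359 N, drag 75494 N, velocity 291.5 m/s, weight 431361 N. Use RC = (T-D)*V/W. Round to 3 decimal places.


Step 1: Excess thrust = T - D = 106359 - 75494 = 30865 N
Step 2: Excess power = 30865 * 291.5 = 8997147.5 W
Step 3: RC = 8997147.5 / 431361 = 20.858 m/s

20.858


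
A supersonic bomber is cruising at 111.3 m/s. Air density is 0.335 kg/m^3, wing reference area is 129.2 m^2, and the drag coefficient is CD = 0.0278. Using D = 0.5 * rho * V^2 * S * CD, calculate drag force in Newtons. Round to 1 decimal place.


Step 1: Dynamic pressure q = 0.5 * 0.335 * 111.3^2 = 2074.9381 Pa
Step 2: Drag D = q * S * CD = 2074.9381 * 129.2 * 0.0278
Step 3: D = 7452.7 N

7452.7


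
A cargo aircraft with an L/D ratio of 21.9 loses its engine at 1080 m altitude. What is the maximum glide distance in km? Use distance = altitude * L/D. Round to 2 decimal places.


Step 1: Glide distance = altitude * L/D = 1080 * 21.9 = 23652.0 m
Step 2: Convert to km: 23652.0 / 1000 = 23.65 km

23.65
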